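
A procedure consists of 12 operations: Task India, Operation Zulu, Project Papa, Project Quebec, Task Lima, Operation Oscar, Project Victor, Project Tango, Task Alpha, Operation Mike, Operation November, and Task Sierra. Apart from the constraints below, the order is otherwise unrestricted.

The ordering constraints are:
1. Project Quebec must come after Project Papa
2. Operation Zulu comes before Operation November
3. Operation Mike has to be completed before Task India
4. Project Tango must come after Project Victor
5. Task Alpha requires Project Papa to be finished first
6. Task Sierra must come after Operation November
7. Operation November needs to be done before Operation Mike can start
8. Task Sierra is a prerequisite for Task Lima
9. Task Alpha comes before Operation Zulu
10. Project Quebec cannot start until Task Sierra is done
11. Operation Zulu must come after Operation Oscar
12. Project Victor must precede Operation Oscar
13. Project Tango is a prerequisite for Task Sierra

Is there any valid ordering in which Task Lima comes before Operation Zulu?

No

Following Operation Zulu → Operation November → Task Sierra → Task Lima, Operation Zulu must precede Task Lima in every valid ordering.
Hence Task Lima can never be scheduled before Operation Zulu.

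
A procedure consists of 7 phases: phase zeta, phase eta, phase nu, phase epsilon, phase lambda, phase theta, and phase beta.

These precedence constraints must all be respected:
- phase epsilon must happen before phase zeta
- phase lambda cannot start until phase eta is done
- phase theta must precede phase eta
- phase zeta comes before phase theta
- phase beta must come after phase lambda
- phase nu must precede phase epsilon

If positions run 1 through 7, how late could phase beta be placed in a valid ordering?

7

Phase beta has no required successors, so nothing stops it from going last (position 7).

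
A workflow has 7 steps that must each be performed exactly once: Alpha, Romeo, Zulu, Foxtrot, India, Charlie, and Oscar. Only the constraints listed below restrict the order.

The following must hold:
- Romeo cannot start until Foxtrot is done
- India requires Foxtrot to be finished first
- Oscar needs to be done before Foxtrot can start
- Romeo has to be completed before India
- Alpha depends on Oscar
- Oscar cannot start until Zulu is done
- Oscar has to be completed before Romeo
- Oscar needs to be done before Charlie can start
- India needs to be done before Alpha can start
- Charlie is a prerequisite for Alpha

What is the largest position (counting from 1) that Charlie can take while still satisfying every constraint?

6

The only step forced after Charlie (directly or by a chain) is Alpha.
So at least 1 step follows Charlie, putting Charlie no later than position 6. That position is achievable by scheduling everything else first.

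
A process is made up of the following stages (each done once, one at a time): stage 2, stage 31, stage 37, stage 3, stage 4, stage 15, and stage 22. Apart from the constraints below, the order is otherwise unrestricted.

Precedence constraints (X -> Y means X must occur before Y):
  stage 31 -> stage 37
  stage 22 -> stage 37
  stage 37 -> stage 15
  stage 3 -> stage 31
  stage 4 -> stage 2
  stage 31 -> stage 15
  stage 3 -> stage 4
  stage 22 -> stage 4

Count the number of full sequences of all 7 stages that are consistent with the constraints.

26

2 stages have no prerequisites (stage 3, stage 22), so any of them could come first.
Systematically extending each partial ordering one stage at a time and counting, there are 26 complete orderings.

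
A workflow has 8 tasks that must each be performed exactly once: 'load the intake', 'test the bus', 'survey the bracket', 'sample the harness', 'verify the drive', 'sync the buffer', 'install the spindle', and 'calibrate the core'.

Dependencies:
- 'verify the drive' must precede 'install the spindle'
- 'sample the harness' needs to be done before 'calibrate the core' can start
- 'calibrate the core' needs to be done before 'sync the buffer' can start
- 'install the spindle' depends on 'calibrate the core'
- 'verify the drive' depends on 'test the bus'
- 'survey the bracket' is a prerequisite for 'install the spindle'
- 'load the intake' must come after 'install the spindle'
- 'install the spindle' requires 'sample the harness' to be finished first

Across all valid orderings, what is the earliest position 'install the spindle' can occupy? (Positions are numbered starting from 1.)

Every task that must precede 'install the spindle' has to come before it. Tracing all chains that end at 'install the spindle', those tasks are: 'test the bus', 'survey the bracket', 'sample the harness', 'verify the drive', 'calibrate the core' — 5 in total.
With 5 mandatory predecessors, the earliest 'install the spindle' can sit is position 5+1 = 6, and placing just those 5 first achieves it.

6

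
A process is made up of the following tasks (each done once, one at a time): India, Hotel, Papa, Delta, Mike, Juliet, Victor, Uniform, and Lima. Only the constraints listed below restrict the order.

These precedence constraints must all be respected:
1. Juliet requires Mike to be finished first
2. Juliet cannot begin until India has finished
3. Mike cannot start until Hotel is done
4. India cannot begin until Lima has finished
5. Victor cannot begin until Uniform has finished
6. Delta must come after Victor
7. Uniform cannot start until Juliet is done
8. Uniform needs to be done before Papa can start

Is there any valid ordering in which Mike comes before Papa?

Yes

Mike is actually forced before Papa by the constraints, so certainly some valid ordering has Mike first.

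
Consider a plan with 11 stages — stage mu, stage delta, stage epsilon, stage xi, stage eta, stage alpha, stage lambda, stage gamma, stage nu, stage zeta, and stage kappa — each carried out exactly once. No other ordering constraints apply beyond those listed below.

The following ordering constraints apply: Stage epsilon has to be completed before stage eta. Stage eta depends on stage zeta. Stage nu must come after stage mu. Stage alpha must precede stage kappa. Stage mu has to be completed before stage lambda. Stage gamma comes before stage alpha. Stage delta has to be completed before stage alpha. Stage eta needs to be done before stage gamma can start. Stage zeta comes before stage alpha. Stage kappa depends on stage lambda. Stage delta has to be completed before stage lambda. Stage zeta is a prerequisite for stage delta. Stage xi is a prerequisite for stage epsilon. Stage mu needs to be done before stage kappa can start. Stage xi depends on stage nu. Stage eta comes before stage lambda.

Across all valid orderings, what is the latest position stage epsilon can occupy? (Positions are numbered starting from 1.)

6

Every stage that must follow stage epsilon has to come after it. Tracing all chains starting from stage epsilon, those stages are: stage eta, stage alpha, stage lambda, stage gamma, stage kappa — 5 in total.
So at least 5 stages follow stage epsilon, putting stage epsilon no later than position 6. That position is achievable by scheduling everything else first.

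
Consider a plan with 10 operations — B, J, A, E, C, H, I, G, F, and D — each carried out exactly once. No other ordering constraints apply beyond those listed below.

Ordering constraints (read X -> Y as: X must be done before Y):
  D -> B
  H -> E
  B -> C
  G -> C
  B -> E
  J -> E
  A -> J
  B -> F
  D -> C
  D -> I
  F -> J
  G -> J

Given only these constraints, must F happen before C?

F and C are not related by any chain of constraints.
A valid ordering placing C before F exists, so the answer is no.

No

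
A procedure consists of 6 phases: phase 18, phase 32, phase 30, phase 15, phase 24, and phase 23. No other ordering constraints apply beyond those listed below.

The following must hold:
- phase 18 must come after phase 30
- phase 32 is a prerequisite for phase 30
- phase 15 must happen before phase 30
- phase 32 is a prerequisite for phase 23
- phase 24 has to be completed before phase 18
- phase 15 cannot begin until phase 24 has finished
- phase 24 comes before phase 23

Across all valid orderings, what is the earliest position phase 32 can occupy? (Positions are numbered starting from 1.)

No constraint forces any other phase before phase 32, so it can be placed first.

1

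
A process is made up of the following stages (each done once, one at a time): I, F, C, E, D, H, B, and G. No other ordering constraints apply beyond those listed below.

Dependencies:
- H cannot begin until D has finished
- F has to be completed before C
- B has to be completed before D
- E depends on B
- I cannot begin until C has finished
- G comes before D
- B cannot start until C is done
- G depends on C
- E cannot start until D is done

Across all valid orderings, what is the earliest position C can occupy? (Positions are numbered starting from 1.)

2

The only stage forced before C (directly or transitively) is F.
With 1 mandatory predecessor, the earliest C can sit is position 1+1 = 2, and placing just that one first achieves it.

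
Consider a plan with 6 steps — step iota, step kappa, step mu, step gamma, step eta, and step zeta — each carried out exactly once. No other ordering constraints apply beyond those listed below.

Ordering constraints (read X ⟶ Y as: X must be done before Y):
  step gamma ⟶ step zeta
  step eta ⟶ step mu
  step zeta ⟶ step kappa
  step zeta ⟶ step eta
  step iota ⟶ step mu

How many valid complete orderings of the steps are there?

The steps with no prerequisites are step iota, step gamma; any of them can be placed first.
Systematically extending each partial ordering one step at a time and counting, there are 14 complete orderings.

14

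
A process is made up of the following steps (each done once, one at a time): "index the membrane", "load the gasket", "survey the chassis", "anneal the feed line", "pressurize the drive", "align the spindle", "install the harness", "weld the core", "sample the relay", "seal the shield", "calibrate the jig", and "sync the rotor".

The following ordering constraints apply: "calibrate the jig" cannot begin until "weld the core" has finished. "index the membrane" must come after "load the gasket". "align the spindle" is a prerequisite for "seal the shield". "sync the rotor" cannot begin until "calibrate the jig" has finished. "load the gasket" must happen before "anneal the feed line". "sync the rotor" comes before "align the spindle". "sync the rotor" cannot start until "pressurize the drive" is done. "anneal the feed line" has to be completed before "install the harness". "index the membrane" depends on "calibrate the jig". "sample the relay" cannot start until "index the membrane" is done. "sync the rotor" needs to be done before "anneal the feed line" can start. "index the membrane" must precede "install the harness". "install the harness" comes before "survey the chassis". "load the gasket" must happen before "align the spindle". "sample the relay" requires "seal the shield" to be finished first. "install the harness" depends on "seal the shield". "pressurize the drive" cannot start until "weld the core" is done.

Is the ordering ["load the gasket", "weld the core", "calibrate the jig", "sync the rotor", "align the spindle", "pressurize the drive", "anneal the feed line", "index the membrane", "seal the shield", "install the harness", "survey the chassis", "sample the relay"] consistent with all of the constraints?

Here "pressurize the drive" comes after "sync the rotor".
That contradicts the constraint that "pressurize the drive" must precede "sync the rotor".

No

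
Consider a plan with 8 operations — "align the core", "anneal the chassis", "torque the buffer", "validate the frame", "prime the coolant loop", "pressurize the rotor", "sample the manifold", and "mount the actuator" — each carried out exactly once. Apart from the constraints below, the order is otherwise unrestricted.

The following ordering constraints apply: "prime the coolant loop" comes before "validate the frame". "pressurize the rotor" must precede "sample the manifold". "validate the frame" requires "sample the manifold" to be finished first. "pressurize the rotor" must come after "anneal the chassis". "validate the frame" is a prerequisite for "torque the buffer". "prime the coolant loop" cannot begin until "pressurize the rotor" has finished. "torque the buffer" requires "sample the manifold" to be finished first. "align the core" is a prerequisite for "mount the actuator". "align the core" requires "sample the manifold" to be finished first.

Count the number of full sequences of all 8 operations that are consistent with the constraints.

"anneal the chassis" is the only operation with nothing required before it, so every ordering starts there.
Enumerating by repeatedly choosing an available operation (one whose prerequisites are all placed) gives 16 distinct complete orderings.

16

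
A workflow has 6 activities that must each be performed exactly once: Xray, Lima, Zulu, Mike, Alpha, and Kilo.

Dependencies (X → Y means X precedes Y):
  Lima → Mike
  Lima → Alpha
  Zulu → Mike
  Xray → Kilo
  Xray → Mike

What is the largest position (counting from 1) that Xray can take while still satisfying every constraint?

4

Following every chain forward from Xray, the activities that must come later are Mike, Kilo — 2 of them.
So at least 2 activities follow Xray, putting Xray no later than position 4. That position is achievable by scheduling everything else first.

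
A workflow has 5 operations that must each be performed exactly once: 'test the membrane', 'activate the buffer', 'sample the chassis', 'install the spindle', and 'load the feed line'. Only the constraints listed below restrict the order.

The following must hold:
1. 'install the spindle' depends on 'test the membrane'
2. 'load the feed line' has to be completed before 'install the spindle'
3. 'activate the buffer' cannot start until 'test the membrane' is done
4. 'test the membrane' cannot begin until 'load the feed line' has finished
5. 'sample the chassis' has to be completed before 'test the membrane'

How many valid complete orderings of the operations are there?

The operations with no prerequisites are 'sample the chassis', 'load the feed line'; any of them can be placed first.
Enumerating by repeatedly choosing an available operation (one whose prerequisites are all placed) gives 4 distinct complete orderings.

4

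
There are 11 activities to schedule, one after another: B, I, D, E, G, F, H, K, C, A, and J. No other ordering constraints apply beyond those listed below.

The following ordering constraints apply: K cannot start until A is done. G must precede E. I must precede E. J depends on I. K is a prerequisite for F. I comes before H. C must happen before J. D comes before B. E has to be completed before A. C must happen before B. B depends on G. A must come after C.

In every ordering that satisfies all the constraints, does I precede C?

Nothing in the constraints links I and C; they are unordered relative to each other.
A valid ordering placing C before I exists, so the answer is no.

No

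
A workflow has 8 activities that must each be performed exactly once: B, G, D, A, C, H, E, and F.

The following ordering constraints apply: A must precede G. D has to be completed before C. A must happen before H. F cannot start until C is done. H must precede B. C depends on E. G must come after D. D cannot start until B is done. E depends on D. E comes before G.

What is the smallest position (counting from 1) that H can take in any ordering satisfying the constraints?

The only activity forced before H (directly or transitively) is A.
So at minimum 1 activity comes before H, putting H no earlier than position 2. That position is achievable by scheduling exactly that predecessor first.

2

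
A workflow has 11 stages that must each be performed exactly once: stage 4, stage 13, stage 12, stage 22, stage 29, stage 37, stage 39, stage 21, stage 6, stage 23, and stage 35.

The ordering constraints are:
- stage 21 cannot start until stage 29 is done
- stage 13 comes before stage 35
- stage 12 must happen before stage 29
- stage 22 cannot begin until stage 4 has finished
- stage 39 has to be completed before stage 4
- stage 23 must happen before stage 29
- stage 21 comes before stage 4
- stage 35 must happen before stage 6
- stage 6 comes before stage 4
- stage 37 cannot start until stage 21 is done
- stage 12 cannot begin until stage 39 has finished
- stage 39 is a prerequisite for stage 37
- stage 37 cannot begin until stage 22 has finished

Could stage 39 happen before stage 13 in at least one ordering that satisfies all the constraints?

Yes

Nothing in the constraints forces stage 13 before stage 39 — there is no chain from stage 13 to stage 39.
So a valid ordering placing stage 39 earlier than stage 13 exists.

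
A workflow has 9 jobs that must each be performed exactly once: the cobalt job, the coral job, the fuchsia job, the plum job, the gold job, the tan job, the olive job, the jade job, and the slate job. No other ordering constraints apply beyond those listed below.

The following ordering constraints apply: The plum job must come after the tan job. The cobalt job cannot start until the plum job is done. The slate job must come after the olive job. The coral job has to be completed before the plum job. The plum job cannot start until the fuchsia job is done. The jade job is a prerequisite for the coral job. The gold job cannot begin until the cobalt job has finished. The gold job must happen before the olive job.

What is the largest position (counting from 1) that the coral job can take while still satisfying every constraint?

Every job that must follow the coral job has to come after it. Tracing all chains starting from the coral job, those jobs are: the cobalt job, the plum job, the gold job, the olive job, the slate job — 5 in total.
So at least 5 jobs follow the coral job, putting the coral job no later than position 4. That position is achievable by scheduling everything else first.

4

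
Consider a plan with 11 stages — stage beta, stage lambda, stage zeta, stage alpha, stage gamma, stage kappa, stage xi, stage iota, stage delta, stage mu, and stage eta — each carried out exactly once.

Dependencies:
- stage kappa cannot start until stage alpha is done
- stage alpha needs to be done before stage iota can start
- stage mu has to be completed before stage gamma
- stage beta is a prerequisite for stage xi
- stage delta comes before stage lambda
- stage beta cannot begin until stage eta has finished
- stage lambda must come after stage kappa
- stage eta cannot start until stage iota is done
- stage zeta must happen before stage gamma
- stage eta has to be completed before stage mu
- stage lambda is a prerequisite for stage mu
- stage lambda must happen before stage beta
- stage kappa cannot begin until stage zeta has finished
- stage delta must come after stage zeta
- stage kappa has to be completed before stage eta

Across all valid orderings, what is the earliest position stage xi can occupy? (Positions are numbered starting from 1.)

Every stage that must precede stage xi has to come before it. Tracing all chains that end at stage xi, those stages are: stage beta, stage lambda, stage zeta, stage alpha, stage kappa, stage iota, stage delta, stage eta — 8 in total.
So at minimum 8 stages come before stage xi, putting stage xi no earlier than position 9. That position is achievable by scheduling exactly those predecessors first.

9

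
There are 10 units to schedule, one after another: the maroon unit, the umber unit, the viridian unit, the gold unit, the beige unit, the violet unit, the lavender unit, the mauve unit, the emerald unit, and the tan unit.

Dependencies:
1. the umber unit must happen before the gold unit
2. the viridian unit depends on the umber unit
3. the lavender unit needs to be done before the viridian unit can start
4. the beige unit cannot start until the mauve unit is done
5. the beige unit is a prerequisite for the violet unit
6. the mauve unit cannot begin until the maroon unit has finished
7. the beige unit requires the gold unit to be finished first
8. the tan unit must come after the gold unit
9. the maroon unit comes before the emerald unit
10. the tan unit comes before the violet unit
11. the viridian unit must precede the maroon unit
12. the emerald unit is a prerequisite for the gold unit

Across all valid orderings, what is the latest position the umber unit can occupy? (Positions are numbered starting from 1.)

2

Following every chain forward from the umber unit, the units that must come later are the maroon unit, the viridian unit, the gold unit, the beige unit, the violet unit, the mauve unit, the emerald unit, the tan unit — 8 of them.
With 8 mandatory successors out of 10 units total, the latest slot for the umber unit is 10−8 = 2, and it's reachable by doing all non-successors before the umber unit.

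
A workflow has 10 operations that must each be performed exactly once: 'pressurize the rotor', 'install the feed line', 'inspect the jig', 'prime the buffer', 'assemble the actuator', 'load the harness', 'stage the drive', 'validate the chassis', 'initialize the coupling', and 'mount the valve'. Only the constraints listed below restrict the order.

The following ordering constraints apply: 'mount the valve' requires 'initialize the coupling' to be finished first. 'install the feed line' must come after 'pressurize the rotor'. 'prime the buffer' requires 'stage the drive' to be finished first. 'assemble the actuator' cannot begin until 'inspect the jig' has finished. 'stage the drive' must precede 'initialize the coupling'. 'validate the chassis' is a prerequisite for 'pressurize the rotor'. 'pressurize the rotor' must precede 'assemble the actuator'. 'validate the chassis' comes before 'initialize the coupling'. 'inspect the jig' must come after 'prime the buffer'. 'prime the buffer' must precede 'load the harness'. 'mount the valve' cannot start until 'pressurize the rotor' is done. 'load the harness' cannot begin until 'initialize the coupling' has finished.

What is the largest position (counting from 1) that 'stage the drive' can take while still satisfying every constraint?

The operations that are forced after 'stage the drive', directly or by a chain of constraints, are 'inspect the jig', 'prime the buffer', 'assemble the actuator', 'load the harness', 'initialize the coupling', 'mount the valve'. That's 6 operations.
With 6 mandatory successors out of 10 operations total, the latest slot for 'stage the drive' is 10−6 = 4, and it's reachable by doing all non-successors before 'stage the drive'.

4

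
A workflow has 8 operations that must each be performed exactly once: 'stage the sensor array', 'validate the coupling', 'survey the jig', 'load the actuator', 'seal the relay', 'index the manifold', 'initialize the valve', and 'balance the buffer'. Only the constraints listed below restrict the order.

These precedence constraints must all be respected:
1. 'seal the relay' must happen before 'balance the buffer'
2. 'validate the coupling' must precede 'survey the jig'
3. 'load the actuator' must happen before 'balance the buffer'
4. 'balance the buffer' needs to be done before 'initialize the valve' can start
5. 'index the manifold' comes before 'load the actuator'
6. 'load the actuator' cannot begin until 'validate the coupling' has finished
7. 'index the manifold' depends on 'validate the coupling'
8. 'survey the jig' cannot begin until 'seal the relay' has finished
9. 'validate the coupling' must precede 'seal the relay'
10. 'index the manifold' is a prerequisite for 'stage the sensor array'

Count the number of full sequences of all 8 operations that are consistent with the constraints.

Only 'validate the coupling' has no prerequisites, so it must go first.
Enumerating by repeatedly choosing an available operation (one whose prerequisites are all placed) gives 66 distinct complete orderings.

66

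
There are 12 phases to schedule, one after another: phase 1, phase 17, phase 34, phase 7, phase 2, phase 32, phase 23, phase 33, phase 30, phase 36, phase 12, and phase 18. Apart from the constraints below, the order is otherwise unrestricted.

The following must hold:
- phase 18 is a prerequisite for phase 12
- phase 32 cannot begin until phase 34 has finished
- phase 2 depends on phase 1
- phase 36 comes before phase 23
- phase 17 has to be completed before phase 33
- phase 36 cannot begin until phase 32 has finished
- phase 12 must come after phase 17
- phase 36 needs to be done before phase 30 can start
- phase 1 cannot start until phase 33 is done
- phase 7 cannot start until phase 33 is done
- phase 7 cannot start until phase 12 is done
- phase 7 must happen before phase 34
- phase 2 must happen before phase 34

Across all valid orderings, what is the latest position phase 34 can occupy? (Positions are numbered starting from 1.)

8

Following every chain forward from phase 34, the phases that must come later are phase 32, phase 23, phase 30, phase 36 — 4 of them.
With 4 mandatory successors out of 12 phases total, the latest slot for phase 34 is 12−4 = 8, and it's reachable by doing all non-successors before phase 34.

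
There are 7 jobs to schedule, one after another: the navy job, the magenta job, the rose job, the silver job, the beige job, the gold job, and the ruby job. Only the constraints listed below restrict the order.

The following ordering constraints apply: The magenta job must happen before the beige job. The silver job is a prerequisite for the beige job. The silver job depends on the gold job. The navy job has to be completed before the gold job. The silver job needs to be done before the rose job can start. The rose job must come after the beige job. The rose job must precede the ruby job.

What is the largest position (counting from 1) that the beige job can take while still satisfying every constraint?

5

Following every chain forward from the beige job, the jobs that must come later are the rose job, the ruby job — 2 of them.
So at least 2 jobs follow the beige job, putting the beige job no later than position 5. That position is achievable by scheduling everything else first.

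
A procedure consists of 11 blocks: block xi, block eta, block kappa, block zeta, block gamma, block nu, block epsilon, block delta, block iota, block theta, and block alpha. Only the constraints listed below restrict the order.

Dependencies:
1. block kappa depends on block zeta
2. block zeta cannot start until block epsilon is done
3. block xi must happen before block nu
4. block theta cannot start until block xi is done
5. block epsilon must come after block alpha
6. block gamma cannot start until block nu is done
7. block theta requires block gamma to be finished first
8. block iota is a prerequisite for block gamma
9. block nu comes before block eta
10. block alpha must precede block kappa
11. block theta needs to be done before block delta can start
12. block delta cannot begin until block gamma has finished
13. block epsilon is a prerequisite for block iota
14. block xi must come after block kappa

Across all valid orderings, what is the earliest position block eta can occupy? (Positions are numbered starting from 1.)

7

Every block that must precede block eta has to come before it. Tracing all chains that end at block eta, those blocks are: block xi, block kappa, block zeta, block nu, block epsilon, block alpha — 6 in total.
So at minimum 6 blocks come before block eta, putting block eta no earlier than position 7. That position is achievable by scheduling exactly those predecessors first.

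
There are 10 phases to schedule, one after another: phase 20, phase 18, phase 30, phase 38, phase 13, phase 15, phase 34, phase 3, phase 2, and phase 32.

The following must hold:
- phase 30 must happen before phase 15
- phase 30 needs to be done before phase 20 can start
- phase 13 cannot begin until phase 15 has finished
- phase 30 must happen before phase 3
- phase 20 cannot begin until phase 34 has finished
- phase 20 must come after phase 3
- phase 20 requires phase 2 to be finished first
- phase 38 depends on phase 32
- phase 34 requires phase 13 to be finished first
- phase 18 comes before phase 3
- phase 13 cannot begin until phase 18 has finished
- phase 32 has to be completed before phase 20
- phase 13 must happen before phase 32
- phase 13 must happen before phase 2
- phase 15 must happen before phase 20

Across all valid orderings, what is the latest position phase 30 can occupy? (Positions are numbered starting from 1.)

The phases that are forced after phase 30, directly or by a chain of constraints, are phase 20, phase 38, phase 13, phase 15, phase 34, phase 3, phase 2, phase 32. That's 8 phases.
So at least 8 phases follow phase 30, putting phase 30 no later than position 2. That position is achievable by scheduling everything else first.

2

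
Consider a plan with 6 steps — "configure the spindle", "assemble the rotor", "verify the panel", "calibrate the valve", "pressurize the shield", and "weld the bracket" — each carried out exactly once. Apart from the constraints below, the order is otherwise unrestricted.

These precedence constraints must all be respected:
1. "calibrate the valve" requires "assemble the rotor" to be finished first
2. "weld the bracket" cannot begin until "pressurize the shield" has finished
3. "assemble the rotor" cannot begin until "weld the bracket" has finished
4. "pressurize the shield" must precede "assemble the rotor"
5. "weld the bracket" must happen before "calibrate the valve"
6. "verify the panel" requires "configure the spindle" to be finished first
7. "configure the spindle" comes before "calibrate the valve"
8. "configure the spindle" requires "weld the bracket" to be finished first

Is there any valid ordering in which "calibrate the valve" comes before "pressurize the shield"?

There is a dependency chain "pressurize the shield" → "assemble the rotor" → "calibrate the valve", so "calibrate the valve" always comes after "pressurize the shield".
Hence "calibrate the valve" can never be scheduled before "pressurize the shield".

No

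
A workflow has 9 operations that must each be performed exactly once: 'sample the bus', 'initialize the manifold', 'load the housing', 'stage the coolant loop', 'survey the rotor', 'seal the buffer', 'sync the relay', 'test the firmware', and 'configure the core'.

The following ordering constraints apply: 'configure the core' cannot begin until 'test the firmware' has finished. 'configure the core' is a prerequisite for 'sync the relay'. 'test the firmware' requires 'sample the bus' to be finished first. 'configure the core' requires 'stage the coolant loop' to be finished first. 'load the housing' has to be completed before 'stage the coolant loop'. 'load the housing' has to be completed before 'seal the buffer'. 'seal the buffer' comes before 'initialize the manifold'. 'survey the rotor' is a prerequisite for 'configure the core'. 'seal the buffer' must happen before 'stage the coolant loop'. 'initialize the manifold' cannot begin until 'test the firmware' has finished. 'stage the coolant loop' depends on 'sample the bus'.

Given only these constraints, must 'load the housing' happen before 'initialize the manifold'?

Yes

Following the dependencies: 'load the housing' → 'seal the buffer' → 'initialize the manifold'.
So 'load the housing' must precede 'initialize the manifold' in any valid ordering.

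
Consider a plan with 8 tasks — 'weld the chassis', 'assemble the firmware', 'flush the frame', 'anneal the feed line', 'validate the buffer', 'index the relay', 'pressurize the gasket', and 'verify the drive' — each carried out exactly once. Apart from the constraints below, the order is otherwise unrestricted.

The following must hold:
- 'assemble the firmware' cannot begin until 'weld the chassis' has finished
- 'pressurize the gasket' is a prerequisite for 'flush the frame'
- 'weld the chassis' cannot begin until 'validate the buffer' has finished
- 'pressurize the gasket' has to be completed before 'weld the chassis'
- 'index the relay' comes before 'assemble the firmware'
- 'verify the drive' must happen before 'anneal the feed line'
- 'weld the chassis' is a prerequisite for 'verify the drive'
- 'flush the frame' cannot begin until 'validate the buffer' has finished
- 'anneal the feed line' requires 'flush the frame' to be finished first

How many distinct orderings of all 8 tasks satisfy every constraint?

124

The tasks with no prerequisites are 'validate the buffer', 'index the relay', 'pressurize the gasket'; any of them can be placed first.
Counting all ways to extend the partial order to a total order gives 124.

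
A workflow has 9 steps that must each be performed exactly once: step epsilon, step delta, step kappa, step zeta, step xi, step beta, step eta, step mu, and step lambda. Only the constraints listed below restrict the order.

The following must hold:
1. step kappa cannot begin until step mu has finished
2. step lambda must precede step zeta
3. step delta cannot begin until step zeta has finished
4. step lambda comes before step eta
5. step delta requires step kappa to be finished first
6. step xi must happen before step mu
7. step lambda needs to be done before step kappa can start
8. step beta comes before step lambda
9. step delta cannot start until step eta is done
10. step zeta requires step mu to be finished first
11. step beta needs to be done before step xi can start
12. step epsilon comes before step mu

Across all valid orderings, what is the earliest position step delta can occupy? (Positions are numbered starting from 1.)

Working backwards through the constraints from step delta, its full set of required predecessors is step epsilon, step kappa, step zeta, step xi, step beta, step eta, step mu, step lambda — 8 of them.
With 8 mandatory predecessors, the earliest step delta can sit is position 8+1 = 9, and placing just those 8 first achieves it.

9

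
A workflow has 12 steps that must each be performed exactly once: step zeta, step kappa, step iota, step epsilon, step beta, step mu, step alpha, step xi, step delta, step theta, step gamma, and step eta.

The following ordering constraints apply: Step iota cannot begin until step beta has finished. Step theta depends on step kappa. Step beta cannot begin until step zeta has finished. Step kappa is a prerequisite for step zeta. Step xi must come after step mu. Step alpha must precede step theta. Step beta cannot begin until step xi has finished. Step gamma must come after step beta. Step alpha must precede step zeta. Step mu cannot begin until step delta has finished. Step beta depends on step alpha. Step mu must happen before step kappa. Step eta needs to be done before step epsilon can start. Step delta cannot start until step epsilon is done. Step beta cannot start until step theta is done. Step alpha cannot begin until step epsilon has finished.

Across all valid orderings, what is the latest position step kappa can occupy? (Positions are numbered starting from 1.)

7

The steps that are forced after step kappa, directly or by a chain of constraints, are step zeta, step iota, step beta, step theta, step gamma. That's 5 steps.
With 5 mandatory successors out of 12 steps total, the latest slot for step kappa is 12−5 = 7, and it's reachable by doing all non-successors before step kappa.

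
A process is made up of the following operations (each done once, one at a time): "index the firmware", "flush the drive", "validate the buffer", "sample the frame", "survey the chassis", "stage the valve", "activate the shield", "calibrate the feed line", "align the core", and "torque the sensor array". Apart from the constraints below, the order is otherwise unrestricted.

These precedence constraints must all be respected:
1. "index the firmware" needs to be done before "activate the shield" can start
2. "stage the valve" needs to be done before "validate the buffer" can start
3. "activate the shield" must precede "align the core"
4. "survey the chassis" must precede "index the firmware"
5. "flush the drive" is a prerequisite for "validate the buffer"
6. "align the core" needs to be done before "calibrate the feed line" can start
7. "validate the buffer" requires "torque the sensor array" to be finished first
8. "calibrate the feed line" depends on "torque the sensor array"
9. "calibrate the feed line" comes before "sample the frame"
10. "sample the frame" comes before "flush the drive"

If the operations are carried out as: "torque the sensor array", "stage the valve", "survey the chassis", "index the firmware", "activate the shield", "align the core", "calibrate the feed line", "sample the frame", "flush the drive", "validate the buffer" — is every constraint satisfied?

Going through the constraints one by one, each required predecessor appears earlier in the sequence than its dependent — e.g. "torque the sensor array" (position 1) is before "validate the buffer" (position 10), as required.

Yes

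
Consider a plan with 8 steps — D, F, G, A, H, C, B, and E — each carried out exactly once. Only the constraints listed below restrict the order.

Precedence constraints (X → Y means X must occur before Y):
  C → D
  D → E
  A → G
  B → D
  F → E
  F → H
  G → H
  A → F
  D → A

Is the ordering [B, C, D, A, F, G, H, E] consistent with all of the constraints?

Checking each listed constraint against this order: for instance, D is in position 3 and E in position 8, so that constraint holds — and the remaining constraints check out the same way.

Yes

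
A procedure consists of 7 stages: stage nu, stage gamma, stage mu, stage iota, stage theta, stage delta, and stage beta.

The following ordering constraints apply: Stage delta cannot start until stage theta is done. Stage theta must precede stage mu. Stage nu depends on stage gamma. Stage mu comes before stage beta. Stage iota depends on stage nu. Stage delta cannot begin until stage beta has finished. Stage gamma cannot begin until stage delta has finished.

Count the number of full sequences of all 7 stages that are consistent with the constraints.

1

Stage theta is the only stage with nothing required before it, so every ordering starts there.
Continuing from there, at each step only one stage has all its prerequisites placed, so the ordering is fully determined — there is exactly 1.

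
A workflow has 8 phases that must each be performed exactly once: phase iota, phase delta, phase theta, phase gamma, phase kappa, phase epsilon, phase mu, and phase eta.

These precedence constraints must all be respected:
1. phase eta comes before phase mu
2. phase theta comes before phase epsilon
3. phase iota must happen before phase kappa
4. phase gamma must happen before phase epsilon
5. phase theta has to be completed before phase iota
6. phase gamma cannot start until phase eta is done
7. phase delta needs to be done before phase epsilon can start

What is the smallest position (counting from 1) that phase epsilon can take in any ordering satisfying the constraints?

Every phase that must precede phase epsilon has to come before it. Tracing all chains that end at phase epsilon, those phases are: phase delta, phase theta, phase gamma, phase eta — 4 in total.
So at minimum 4 phases come before phase epsilon, putting phase epsilon no earlier than position 5. That position is achievable by scheduling exactly those predecessors first.

5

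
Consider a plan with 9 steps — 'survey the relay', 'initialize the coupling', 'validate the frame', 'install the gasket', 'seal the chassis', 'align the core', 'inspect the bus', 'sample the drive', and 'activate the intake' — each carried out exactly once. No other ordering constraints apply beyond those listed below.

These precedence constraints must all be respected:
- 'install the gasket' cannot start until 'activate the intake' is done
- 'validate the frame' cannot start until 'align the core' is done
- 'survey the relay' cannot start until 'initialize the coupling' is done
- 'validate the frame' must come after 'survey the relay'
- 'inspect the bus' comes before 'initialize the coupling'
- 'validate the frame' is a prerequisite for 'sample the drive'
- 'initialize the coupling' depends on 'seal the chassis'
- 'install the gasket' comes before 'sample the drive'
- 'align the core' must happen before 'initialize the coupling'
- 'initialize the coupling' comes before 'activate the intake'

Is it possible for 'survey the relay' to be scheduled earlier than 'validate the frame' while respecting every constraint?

Yes

The constraints force 'survey the relay' before 'validate the frame', so yes — every valid ordering has 'survey the relay' earlier.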